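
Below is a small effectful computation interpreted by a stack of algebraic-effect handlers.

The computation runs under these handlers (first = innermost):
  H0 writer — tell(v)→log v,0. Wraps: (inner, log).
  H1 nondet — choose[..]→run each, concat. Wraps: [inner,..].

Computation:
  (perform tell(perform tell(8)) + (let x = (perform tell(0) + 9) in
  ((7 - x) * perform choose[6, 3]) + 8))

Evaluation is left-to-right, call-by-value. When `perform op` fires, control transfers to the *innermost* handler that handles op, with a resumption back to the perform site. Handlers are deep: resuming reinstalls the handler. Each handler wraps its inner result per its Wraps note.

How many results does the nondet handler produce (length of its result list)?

Evaluation trace:
tell(8) @ H0 ⇒ log+=8
tell(0) @ H0 ⇒ log+=0
tell(0) @ H0 ⇒ log+=0
choose[6, 3] @ H1
  branch[0] choose=6:
    H0 returns (-4, (8, 0, 0))
    H1 returns [(-4, (8, 0, 0))]
  branch[1] choose=3:
    H0 returns (2, (8, 0, 0))
    H1 returns [(2, (8, 0, 0))]
= [(-4, (8, 0, 0)), (2, (8, 0, 0))]

Answer: 2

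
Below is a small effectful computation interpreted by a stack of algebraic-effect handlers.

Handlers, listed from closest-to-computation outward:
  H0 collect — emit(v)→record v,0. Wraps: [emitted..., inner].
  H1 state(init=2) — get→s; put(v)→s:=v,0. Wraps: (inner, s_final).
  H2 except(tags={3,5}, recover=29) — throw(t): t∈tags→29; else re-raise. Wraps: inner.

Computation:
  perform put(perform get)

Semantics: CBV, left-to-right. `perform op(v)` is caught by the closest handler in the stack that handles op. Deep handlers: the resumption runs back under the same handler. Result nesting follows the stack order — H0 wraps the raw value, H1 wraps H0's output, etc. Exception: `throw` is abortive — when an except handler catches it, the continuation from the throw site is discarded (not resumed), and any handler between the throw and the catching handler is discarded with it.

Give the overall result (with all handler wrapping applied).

Working:
get @ H1 ⇒ 2
put(2) @ H1 ⇒ s:=2
H0 returns [0]
H1 returns ([0], 2)
H2 returns ([0], 2)
= ([0], 2)

Answer: ([0], 2)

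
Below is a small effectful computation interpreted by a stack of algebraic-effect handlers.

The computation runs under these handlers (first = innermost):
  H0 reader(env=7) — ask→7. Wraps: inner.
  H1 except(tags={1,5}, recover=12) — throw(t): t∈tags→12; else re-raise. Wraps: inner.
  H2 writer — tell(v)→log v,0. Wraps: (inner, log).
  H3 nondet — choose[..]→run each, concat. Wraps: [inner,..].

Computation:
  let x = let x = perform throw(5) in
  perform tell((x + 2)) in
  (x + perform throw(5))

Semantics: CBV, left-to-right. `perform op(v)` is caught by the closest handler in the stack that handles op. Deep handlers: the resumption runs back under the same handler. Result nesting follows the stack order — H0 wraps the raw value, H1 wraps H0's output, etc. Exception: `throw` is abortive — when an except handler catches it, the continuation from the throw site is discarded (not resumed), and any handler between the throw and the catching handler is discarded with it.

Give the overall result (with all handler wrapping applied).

Step-by-step:
throw(5) @ H1 caught ⇒ 12
H2 returns (12, ())
H3 returns [(12, ())]
= [(12, ())]

Answer: [(12, ())]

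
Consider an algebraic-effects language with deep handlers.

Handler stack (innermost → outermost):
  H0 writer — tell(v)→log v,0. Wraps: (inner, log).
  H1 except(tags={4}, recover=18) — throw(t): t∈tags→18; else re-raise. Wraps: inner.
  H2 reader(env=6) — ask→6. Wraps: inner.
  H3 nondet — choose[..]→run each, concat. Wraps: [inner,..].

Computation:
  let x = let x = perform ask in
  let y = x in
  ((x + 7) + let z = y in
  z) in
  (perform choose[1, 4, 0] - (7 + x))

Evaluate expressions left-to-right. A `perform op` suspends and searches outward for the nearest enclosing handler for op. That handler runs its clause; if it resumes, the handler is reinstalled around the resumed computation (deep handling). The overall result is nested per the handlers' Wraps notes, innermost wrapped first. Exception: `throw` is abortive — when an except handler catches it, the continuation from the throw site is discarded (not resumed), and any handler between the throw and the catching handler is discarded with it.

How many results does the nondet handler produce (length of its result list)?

Answer: 3

Evaluation trace:
ask @ H2 ⇒ 6
choose[1, 4, 0] @ H3
  branch[0] choose=1:
    H0 returns (-25, ())
    H1 returns (-25, ())
    H2 returns (-25, ())
    H3 returns [(-25, ())]
  branch[1] choose=4:
    H0 returns (-22, ())
    H1 returns (-22, ())
    H2 returns (-22, ())
    H3 returns [(-22, ())]
  branch[2] choose=0:
    H0 returns (-26, ())
    H1 returns (-26, ())
    H2 returns (-26, ())
    H3 returns [(-26, ())]
= [(-25, ()), (-22, ()), (-26, ())]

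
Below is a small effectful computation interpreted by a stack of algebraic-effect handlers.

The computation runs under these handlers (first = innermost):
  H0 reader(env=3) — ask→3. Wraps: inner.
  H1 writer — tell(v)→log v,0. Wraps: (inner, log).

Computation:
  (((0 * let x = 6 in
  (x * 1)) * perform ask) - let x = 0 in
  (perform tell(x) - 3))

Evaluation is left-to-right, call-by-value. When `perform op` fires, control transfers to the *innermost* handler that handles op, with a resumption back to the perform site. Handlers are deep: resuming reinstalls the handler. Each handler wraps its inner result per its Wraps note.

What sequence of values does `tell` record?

Step-by-step:
ask @ H0 ⇒ 3
tell(0) @ H1 ⇒ log+=0
H0 returns 3
H1 returns (3, (0))
= (3, (0))

Answer: (0)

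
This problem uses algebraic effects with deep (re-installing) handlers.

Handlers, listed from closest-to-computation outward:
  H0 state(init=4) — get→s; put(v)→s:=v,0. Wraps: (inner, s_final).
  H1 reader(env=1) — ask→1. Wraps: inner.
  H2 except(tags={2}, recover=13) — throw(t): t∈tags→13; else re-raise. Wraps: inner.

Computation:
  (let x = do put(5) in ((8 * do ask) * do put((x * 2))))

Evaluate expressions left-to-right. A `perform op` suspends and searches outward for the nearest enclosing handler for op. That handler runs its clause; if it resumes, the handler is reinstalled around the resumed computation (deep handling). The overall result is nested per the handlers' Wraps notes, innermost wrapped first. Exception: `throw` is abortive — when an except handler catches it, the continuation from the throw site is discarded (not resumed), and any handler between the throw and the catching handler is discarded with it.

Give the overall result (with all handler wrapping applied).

Evaluation trace:
put(5) @ H0 ⇒ s:=5
ask @ H1 ⇒ 1
put(0) @ H0 ⇒ s:=0
H0 returns (0, 0)
H1 returns (0, 0)
H2 returns (0, 0)
= (0, 0)

Answer: (0, 0)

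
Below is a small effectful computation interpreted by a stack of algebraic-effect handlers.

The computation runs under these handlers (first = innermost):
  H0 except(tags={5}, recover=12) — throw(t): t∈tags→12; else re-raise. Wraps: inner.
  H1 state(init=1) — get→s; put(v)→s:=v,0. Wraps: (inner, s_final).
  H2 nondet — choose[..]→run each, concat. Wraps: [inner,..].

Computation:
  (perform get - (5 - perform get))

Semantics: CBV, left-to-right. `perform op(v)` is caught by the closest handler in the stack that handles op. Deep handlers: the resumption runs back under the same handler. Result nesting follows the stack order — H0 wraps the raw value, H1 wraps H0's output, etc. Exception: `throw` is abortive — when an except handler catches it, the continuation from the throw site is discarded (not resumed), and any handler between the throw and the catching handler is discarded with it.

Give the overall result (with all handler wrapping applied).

Step-by-step:
get @ H1 ⇒ 1
get @ H1 ⇒ 1
H0 returns -3
H1 returns (-3, 1)
H2 returns [(-3, 1)]
= [(-3, 1)]

Answer: [(-3, 1)]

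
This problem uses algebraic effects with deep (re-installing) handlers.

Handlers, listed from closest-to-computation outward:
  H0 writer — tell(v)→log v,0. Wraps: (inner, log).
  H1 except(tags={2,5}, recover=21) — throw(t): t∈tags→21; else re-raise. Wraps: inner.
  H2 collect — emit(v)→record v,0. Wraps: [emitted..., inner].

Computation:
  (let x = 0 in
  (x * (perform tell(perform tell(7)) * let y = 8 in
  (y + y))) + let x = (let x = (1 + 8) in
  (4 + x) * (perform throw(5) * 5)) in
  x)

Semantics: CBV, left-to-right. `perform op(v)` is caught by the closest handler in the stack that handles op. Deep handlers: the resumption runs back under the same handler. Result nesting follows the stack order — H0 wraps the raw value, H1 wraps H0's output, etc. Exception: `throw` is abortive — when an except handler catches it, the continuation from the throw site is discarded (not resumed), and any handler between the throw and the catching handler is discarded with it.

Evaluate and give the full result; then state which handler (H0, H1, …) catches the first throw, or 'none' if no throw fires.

Working:
tell(7) @ H0 ⇒ log+=7
tell(0) @ H0 ⇒ log+=0
throw(5) @ H1 caught ⇒ 21
H2 returns [21]
= [21]

Answer: [21] ; first throw caught by: H1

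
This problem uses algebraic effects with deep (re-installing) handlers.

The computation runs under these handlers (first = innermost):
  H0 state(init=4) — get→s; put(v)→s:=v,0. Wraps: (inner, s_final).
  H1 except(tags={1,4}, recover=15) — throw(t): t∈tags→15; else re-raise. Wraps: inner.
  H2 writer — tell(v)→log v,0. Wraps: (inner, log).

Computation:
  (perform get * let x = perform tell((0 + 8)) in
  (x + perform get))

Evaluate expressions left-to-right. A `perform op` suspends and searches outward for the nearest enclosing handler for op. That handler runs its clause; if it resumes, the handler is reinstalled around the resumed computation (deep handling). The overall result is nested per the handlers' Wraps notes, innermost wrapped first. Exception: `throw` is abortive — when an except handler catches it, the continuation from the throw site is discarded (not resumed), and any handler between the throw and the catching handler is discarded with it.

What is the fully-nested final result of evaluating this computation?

Answer: ((16, 4), (8))

Working:
get @ H0 ⇒ 4
tell(8) @ H2 ⇒ log+=8
get @ H0 ⇒ 4
H0 returns (16, 4)
H1 returns (16, 4)
H2 returns ((16, 4), (8))
= ((16, 4), (8))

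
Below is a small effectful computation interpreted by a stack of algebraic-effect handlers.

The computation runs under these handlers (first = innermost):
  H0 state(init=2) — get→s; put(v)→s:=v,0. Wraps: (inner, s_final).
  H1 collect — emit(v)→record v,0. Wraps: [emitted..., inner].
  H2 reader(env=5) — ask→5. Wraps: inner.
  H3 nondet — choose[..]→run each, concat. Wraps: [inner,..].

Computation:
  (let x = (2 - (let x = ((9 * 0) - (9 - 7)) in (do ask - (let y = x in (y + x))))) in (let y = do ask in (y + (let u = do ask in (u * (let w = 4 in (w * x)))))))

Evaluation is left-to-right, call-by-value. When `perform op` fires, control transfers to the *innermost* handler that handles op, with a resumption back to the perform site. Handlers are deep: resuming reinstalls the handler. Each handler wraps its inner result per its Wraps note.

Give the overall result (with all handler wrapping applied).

Step-by-step:
ask @ H2 ⇒ 5
ask @ H2 ⇒ 5
ask @ H2 ⇒ 5
H0 returns (-135, 2)
H1 returns [(-135, 2)]
H2 returns [(-135, 2)]
H3 returns [[(-135, 2)]]
= [[(-135, 2)]]

Answer: [[(-135, 2)]]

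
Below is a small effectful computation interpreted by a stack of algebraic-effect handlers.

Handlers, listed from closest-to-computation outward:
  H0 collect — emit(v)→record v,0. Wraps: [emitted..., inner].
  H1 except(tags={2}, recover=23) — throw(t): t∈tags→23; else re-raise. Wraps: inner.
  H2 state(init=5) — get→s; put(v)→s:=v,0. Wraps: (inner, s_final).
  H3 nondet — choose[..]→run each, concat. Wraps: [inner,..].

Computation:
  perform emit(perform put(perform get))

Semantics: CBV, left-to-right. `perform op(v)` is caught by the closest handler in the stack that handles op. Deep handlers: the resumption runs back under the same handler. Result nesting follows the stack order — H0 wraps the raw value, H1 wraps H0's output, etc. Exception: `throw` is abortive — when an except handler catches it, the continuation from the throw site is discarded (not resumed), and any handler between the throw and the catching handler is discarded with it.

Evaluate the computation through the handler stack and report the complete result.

Evaluation trace:
get @ H2 ⇒ 5
put(5) @ H2 ⇒ s:=5
emit(0) @ H0 ⇒ out+=0
H0 returns [0, 0]
H1 returns [0, 0]
H2 returns ([0, 0], 5)
H3 returns [([0, 0], 5)]
= [([0, 0], 5)]

Answer: [([0, 0], 5)]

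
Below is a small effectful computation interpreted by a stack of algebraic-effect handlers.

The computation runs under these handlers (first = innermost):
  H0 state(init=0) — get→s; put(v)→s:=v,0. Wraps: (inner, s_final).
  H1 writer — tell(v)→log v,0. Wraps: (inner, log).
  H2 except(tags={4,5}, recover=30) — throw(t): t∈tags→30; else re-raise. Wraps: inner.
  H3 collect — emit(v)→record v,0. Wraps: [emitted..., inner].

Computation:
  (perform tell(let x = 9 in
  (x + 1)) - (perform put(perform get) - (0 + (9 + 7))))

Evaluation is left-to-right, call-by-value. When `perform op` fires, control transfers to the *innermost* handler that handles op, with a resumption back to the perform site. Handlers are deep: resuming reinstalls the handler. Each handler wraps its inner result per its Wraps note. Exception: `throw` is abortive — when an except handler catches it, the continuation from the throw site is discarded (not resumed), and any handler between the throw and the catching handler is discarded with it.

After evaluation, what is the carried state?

Answer: 0

Evaluation trace:
tell(10) @ H1 ⇒ log+=10
get @ H0 ⇒ 0
put(0) @ H0 ⇒ s:=0
H0 returns (16, 0)
H1 returns ((16, 0), (10))
H2 returns ((16, 0), (10))
H3 returns [((16, 0), (10))]
= [((16, 0), (10))]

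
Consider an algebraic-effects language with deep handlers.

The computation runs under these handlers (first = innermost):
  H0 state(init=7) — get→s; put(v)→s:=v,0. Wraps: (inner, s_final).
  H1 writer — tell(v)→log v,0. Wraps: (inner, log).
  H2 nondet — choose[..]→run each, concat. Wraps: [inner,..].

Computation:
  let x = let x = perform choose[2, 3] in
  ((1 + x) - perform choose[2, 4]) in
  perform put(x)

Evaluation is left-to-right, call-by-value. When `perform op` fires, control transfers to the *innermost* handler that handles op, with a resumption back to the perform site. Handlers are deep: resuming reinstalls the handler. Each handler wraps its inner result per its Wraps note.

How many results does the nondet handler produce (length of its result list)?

Step-by-step:
choose[2, 3] @ H2
  branch[0] choose=2:
    choose[2, 4] @ H2
      branch[0] choose=2:
        put(1) @ H0 ⇒ s:=1
        H0 returns (0, 1)
        H1 returns ((0, 1), ())
        H2 returns [((0, 1), ())]
      branch[1] choose=4:
        put(-1) @ H0 ⇒ s:=-1
        H0 returns (0, -1)
        H1 returns ((0, -1), ())
        H2 returns [((0, -1), ())]
  branch[1] choose=3:
    choose[2, 4] @ H2
      branch[0] choose=2:
        put(2) @ H0 ⇒ s:=2
        H0 returns (0, 2)
        H1 returns ((0, 2), ())
        H2 returns [((0, 2), ())]
      branch[1] choose=4:
        put(0) @ H0 ⇒ s:=0
        H0 returns (0, 0)
        H1 returns ((0, 0), ())
        H2 returns [((0, 0), ())]
= [((0, 1), ()), ((0, -1), ()), ((0, 2), ()), ((0, 0), ())]

Answer: 4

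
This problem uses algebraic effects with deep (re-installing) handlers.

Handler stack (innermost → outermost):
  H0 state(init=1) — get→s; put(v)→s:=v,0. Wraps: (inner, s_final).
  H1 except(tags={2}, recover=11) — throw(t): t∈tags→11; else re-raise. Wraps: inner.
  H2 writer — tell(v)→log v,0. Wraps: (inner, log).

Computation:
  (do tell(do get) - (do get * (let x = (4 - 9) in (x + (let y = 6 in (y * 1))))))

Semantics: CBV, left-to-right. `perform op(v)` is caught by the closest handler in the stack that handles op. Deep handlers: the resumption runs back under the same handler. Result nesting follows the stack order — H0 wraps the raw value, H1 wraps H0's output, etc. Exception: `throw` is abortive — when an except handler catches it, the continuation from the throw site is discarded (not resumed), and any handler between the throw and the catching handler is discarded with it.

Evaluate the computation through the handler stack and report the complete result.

Answer: ((-1, 1), (1))

Working:
get @ H0 ⇒ 1
tell(1) @ H2 ⇒ log+=1
get @ H0 ⇒ 1
H0 returns (-1, 1)
H1 returns (-1, 1)
H2 returns ((-1, 1), (1))
= ((-1, 1), (1))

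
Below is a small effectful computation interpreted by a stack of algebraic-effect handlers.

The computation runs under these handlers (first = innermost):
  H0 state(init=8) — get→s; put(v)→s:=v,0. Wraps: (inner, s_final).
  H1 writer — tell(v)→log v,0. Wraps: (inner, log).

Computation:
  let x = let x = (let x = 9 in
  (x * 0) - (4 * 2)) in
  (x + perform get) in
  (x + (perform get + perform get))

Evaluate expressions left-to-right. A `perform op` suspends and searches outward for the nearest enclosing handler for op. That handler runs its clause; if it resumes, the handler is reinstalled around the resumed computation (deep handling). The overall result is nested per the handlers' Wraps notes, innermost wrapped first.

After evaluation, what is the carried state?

Answer: 8

Evaluation trace:
get @ H0 ⇒ 8
get @ H0 ⇒ 8
get @ H0 ⇒ 8
H0 returns (16, 8)
H1 returns ((16, 8), ())
= ((16, 8), ())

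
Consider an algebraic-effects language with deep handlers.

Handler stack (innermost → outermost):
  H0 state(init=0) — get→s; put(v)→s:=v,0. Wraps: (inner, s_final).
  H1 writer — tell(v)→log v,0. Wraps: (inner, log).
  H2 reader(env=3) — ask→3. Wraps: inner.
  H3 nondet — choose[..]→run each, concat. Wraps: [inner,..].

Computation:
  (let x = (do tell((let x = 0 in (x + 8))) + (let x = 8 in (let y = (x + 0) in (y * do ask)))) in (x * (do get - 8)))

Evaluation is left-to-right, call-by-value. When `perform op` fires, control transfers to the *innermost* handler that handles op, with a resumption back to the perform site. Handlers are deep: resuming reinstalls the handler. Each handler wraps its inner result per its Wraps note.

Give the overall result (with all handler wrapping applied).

Step-by-step:
tell(8) @ H1 ⇒ log+=8
ask @ H2 ⇒ 3
get @ H0 ⇒ 0
H0 returns (-192, 0)
H1 returns ((-192, 0), (8))
H2 returns ((-192, 0), (8))
H3 returns [((-192, 0), (8))]
= [((-192, 0), (8))]

Answer: [((-192, 0), (8))]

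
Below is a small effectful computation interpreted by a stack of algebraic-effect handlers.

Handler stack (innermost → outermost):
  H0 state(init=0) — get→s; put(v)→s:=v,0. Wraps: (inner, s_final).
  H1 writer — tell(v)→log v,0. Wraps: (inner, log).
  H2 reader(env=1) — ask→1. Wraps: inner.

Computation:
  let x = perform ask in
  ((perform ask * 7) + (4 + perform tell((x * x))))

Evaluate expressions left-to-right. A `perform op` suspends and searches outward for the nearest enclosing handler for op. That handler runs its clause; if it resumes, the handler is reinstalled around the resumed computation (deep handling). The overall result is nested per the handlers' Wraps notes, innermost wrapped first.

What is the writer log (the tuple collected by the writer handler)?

Answer: (1)

Evaluation trace:
ask @ H2 ⇒ 1
ask @ H2 ⇒ 1
tell(1) @ H1 ⇒ log+=1
H0 returns (11, 0)
H1 returns ((11, 0), (1))
H2 returns ((11, 0), (1))
= ((11, 0), (1))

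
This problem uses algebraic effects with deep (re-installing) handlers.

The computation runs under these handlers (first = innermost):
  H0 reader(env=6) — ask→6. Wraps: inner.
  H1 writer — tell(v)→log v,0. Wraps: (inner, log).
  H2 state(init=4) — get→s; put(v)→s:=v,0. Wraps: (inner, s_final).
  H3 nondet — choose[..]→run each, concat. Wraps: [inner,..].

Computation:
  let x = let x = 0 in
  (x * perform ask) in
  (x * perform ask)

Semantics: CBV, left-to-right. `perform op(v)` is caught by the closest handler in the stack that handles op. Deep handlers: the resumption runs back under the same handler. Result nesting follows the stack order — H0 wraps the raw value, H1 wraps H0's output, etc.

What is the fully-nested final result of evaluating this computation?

Evaluation trace:
ask @ H0 ⇒ 6
ask @ H0 ⇒ 6
H0 returns 0
H1 returns (0, ())
H2 returns ((0, ()), 4)
H3 returns [((0, ()), 4)]
= [((0, ()), 4)]

Answer: [((0, ()), 4)]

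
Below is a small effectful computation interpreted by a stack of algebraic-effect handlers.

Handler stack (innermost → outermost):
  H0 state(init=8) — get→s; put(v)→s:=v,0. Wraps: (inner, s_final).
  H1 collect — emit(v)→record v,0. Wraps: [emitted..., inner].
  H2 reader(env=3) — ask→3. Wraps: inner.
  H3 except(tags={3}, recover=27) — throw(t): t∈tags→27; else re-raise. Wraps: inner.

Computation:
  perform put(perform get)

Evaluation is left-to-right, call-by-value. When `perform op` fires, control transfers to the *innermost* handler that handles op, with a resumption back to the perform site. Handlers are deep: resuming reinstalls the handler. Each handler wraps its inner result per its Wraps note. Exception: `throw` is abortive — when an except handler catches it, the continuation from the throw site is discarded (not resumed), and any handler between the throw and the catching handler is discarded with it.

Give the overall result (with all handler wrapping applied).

Answer: [(0, 8)]

Working:
get @ H0 ⇒ 8
put(8) @ H0 ⇒ s:=8
H0 returns (0, 8)
H1 returns [(0, 8)]
H2 returns [(0, 8)]
H3 returns [(0, 8)]
= [(0, 8)]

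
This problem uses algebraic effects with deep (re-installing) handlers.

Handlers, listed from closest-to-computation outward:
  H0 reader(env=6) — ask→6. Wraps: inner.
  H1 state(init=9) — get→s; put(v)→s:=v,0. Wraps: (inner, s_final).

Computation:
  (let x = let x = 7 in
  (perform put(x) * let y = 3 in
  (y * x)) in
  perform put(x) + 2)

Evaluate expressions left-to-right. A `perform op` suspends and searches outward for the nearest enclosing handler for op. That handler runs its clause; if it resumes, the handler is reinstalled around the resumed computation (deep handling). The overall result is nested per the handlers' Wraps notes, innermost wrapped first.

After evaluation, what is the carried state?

Answer: 0

Evaluation trace:
put(7) @ H1 ⇒ s:=7
put(0) @ H1 ⇒ s:=0
H0 returns 2
H1 returns (2, 0)
= (2, 0)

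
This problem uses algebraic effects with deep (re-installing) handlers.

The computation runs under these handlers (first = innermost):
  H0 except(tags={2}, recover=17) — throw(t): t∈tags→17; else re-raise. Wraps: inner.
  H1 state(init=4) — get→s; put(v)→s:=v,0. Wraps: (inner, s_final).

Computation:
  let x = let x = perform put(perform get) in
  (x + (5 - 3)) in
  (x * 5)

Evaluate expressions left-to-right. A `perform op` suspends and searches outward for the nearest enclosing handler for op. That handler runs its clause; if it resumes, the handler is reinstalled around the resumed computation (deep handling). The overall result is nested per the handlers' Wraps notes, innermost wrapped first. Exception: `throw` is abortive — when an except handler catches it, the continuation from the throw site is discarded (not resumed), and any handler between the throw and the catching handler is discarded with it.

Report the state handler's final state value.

Evaluation trace:
get @ H1 ⇒ 4
put(4) @ H1 ⇒ s:=4
H0 returns 10
H1 returns (10, 4)
= (10, 4)

Answer: 4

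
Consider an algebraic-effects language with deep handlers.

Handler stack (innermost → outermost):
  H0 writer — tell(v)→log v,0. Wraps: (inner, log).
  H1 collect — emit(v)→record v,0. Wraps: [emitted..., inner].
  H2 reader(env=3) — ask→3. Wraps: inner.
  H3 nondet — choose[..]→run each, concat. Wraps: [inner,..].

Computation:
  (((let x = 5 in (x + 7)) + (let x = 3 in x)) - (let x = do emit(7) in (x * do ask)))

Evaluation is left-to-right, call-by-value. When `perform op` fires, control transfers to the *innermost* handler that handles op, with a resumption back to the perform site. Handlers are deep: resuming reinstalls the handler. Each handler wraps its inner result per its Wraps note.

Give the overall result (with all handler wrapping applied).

Answer: [[7, (15, ())]]

Working:
emit(7) @ H1 ⇒ out+=7
ask @ H2 ⇒ 3
H0 returns (15, ())
H1 returns [7, (15, ())]
H2 returns [7, (15, ())]
H3 returns [[7, (15, ())]]
= [[7, (15, ())]]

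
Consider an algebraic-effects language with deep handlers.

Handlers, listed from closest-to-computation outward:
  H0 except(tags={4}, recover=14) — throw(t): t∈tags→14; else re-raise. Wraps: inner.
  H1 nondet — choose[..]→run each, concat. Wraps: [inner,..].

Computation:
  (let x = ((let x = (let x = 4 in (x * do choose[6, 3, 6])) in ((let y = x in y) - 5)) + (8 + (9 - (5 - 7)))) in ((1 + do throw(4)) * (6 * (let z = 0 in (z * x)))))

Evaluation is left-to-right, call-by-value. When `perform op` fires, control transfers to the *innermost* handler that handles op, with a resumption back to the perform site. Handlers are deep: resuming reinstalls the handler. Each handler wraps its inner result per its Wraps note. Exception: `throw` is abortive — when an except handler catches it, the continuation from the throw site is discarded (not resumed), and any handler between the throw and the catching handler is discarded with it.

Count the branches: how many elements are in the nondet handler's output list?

Answer: 3

Working:
choose[6, 3, 6] @ H1
  branch[0] choose=6:
    throw(4) @ H0 caught ⇒ 14
    H1 returns [14]
  branch[1] choose=3:
    throw(4) @ H0 caught ⇒ 14
    H1 returns [14]
  branch[2] choose=6:
    throw(4) @ H0 caught ⇒ 14
    H1 returns [14]
= [14, 14, 14]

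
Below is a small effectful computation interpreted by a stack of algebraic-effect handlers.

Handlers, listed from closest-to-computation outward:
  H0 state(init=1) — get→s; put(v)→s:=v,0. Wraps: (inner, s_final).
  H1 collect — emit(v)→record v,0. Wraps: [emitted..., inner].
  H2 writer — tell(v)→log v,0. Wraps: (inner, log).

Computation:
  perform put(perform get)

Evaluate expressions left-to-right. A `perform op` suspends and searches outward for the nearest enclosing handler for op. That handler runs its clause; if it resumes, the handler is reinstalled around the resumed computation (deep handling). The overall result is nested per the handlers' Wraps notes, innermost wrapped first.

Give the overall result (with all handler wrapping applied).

Answer: ([(0, 1)], ())

Step-by-step:
get @ H0 ⇒ 1
put(1) @ H0 ⇒ s:=1
H0 returns (0, 1)
H1 returns [(0, 1)]
H2 returns ([(0, 1)], ())
= ([(0, 1)], ())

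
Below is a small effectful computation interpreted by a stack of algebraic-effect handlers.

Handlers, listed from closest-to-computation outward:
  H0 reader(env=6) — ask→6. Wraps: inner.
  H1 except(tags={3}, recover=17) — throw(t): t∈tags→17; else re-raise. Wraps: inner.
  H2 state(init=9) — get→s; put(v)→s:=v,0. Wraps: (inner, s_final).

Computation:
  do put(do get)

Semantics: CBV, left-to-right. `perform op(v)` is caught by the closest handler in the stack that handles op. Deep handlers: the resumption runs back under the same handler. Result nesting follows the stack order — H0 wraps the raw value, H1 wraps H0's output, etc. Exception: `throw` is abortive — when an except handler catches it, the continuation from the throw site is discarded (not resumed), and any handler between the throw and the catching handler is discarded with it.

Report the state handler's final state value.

Working:
get @ H2 ⇒ 9
put(9) @ H2 ⇒ s:=9
H0 returns 0
H1 returns 0
H2 returns (0, 9)
= (0, 9)

Answer: 9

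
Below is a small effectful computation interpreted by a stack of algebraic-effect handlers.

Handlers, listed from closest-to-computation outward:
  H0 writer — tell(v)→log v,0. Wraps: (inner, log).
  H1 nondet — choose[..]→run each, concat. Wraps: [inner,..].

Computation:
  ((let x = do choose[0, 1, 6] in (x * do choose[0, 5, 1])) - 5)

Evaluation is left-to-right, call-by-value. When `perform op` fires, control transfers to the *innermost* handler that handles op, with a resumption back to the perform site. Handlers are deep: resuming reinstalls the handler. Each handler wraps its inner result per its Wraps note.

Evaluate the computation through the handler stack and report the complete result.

Answer: [(-5, ()), (-5, ()), (-5, ()), (-5, ()), (0, ()), (-4, ()), (-5, ()), (25, ()), (1, ())]

Evaluation trace:
choose[0, 1, 6] @ H1
  branch[0] choose=0:
    choose[0, 5, 1] @ H1
      branch[0] choose=0:
        H0 returns (-5, ())
        H1 returns [(-5, ())]
      branch[1] choose=5:
        H0 returns (-5, ())
        H1 returns [(-5, ())]
      branch[2] choose=1:
        H0 returns (-5, ())
        H1 returns [(-5, ())]
  branch[1] choose=1:
    choose[0, 5, 1] @ H1
      branch[0] choose=0:
        H0 returns (-5, ())
        H1 returns [(-5, ())]
      branch[1] choose=5:
        H0 returns (0, ())
        H1 returns [(0, ())]
      branch[2] choose=1:
        H0 returns (-4, ())
        H1 returns [(-4, ())]
  branch[2] choose=6:
    choose[0, 5, 1] @ H1
      branch[0] choose=0:
        H0 returns (-5, ())
        H1 returns [(-5, ())]
      branch[1] choose=5:
        H0 returns (25, ())
        H1 returns [(25, ())]
      branch[2] choose=1:
        H0 returns (1, ())
        H1 returns [(1, ())]
= [(-5, ()), (-5, ()), (-5, ()), (-5, ()), (0, ()), (-4, ()), (-5, ()), (25, ()), (1, ())]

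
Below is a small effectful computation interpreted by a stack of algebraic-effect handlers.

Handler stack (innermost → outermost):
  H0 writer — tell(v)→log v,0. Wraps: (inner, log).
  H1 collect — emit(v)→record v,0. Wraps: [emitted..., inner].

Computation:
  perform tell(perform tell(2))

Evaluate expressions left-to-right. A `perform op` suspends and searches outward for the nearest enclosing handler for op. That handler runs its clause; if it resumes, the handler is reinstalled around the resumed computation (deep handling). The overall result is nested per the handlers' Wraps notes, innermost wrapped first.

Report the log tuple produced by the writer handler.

Evaluation trace:
tell(2) @ H0 ⇒ log+=2
tell(0) @ H0 ⇒ log+=0
H0 returns (0, (2, 0))
H1 returns [(0, (2, 0))]
= [(0, (2, 0))]

Answer: (2, 0)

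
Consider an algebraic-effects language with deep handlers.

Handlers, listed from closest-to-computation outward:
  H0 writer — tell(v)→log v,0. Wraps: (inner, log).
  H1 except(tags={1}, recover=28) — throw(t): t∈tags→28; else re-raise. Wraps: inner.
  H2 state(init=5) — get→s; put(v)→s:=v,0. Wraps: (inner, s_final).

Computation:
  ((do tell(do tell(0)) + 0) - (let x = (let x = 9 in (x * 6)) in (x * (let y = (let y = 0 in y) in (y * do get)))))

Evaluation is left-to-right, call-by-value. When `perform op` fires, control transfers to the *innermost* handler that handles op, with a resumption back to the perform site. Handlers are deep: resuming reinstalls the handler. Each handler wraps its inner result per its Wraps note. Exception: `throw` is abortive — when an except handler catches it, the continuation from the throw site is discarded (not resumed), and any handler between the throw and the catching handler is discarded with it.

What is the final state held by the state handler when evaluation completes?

Answer: 5

Step-by-step:
tell(0) @ H0 ⇒ log+=0
tell(0) @ H0 ⇒ log+=0
get @ H2 ⇒ 5
H0 returns (0, (0, 0))
H1 returns (0, (0, 0))
H2 returns ((0, (0, 0)), 5)
= ((0, (0, 0)), 5)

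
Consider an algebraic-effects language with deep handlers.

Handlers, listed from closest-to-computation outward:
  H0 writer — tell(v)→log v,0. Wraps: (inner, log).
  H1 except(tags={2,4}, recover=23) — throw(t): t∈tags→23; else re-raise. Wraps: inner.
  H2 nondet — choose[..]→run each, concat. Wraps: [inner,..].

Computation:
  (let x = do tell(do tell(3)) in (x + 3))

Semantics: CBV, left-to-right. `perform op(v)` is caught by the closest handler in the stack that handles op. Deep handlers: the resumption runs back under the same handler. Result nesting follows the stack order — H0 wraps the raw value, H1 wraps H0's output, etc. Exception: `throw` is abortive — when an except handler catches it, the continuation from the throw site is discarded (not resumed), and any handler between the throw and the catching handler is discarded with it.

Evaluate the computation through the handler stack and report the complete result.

Answer: [(3, (3, 0))]

Evaluation trace:
tell(3) @ H0 ⇒ log+=3
tell(0) @ H0 ⇒ log+=0
H0 returns (3, (3, 0))
H1 returns (3, (3, 0))
H2 returns [(3, (3, 0))]
= [(3, (3, 0))]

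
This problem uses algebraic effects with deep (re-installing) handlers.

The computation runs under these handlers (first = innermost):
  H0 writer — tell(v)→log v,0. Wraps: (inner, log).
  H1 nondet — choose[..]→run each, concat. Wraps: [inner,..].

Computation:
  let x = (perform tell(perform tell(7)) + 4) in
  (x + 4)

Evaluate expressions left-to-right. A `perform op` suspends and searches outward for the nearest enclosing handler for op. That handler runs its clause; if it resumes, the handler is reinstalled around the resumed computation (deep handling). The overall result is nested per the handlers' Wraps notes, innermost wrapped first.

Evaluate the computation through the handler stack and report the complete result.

Answer: [(8, (7, 0))]

Working:
tell(7) @ H0 ⇒ log+=7
tell(0) @ H0 ⇒ log+=0
H0 returns (8, (7, 0))
H1 returns [(8, (7, 0))]
= [(8, (7, 0))]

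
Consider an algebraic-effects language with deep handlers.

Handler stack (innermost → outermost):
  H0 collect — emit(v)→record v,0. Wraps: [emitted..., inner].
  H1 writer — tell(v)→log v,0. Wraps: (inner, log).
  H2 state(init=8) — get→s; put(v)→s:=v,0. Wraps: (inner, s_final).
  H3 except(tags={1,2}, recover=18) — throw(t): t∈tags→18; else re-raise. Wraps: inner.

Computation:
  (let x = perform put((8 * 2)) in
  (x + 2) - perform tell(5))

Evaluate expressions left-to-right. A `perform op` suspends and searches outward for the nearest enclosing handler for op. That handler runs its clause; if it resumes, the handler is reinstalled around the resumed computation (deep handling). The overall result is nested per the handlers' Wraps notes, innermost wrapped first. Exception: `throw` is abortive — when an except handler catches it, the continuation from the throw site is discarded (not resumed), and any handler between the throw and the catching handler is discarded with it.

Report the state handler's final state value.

Working:
put(16) @ H2 ⇒ s:=16
tell(5) @ H1 ⇒ log+=5
H0 returns [2]
H1 returns ([2], (5))
H2 returns (([2], (5)), 16)
H3 returns (([2], (5)), 16)
= (([2], (5)), 16)

Answer: 16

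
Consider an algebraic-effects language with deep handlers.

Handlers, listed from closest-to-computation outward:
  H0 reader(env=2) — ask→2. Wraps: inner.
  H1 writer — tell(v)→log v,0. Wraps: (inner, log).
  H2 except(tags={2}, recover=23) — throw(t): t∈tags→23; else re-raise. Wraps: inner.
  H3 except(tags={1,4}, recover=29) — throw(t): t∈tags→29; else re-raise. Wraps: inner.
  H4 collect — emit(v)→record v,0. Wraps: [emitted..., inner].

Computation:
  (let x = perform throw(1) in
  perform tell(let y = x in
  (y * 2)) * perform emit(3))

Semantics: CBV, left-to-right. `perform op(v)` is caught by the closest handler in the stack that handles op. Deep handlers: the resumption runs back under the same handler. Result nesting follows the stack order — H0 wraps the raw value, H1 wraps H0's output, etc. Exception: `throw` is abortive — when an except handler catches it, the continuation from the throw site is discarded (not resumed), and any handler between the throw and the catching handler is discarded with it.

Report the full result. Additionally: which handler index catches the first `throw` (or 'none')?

Evaluation trace:
throw(1) @ H2 re-raised
throw(1) @ H3 caught ⇒ 29
H4 returns [29]
= [29]

Answer: [29] ; first throw caught by: H3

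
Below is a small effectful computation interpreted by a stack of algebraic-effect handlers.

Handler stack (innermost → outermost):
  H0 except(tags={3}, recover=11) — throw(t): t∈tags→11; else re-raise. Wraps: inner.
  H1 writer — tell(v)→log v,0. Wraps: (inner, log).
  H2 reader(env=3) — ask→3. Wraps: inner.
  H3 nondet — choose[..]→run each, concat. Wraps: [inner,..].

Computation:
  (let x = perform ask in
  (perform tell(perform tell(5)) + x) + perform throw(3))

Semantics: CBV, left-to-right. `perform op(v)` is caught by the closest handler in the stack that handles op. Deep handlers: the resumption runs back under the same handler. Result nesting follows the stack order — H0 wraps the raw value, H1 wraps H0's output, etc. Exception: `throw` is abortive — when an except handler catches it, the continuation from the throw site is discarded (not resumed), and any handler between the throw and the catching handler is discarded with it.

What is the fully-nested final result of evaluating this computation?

Answer: [(11, (5, 0))]

Working:
ask @ H2 ⇒ 3
tell(5) @ H1 ⇒ log+=5
tell(0) @ H1 ⇒ log+=0
throw(3) @ H0 caught ⇒ 11
H1 returns (11, (5, 0))
H2 returns (11, (5, 0))
H3 returns [(11, (5, 0))]
= [(11, (5, 0))]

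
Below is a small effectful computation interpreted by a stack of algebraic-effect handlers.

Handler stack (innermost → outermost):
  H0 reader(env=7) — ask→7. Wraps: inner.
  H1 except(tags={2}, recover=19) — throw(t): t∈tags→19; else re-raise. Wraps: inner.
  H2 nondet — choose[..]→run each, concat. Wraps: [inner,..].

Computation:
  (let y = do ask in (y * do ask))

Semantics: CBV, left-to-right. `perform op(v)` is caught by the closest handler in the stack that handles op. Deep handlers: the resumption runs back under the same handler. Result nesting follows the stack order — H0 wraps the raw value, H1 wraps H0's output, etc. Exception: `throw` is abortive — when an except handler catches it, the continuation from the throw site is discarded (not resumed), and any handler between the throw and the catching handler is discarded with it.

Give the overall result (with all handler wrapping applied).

Step-by-step:
ask @ H0 ⇒ 7
ask @ H0 ⇒ 7
H0 returns 49
H1 returns 49
H2 returns [49]
= [49]

Answer: [49]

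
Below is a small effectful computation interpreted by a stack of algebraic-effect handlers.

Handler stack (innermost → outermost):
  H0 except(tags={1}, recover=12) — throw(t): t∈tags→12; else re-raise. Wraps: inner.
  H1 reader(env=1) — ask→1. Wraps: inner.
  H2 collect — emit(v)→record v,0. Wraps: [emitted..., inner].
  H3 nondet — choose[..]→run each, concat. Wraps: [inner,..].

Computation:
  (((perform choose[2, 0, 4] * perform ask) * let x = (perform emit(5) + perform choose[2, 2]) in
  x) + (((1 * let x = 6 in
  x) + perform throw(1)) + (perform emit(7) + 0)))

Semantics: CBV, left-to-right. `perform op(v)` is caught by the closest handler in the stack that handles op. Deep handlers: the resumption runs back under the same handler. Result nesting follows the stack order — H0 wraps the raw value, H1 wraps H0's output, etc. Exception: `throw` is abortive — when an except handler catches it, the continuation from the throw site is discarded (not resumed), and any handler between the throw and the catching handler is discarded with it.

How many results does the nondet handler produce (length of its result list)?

Working:
choose[2, 0, 4] @ H3
  branch[0] choose=2:
    ask @ H1 ⇒ 1
    emit(5) @ H2 ⇒ out+=5
    choose[2, 2] @ H3
      branch[0] choose=2:
        throw(1) @ H0 caught ⇒ 12
        H1 returns 12
        H2 returns [5, 12]
        H3 returns [[5, 12]]
      branch[1] choose=2:
        throw(1) @ H0 caught ⇒ 12
        H1 returns 12
        H2 returns [5, 12]
        H3 returns [[5, 12]]
  branch[1] choose=0:
    ask @ H1 ⇒ 1
    emit(5) @ H2 ⇒ out+=5
    choose[2, 2] @ H3
      branch[0] choose=2:
        throw(1) @ H0 caught ⇒ 12
        H1 returns 12
        H2 returns [5, 12]
        H3 returns [[5, 12]]
      branch[1] choose=2:
        throw(1) @ H0 caught ⇒ 12
        H1 returns 12
        H2 returns [5, 12]
        H3 returns [[5, 12]]
  branch[2] choose=4:
    ask @ H1 ⇒ 1
    emit(5) @ H2 ⇒ out+=5
    choose[2, 2] @ H3
      branch[0] choose=2:
        throw(1) @ H0 caught ⇒ 12
        H1 returns 12
        H2 returns [5, 12]
        H3 returns [[5, 12]]
      branch[1] choose=2:
        throw(1) @ H0 caught ⇒ 12
        H1 returns 12
        H2 returns [5, 12]
        H3 returns [[5, 12]]
= [[5, 12], [5, 12], [5, 12], [5, 12], [5, 12], [5, 12]]

Answer: 6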